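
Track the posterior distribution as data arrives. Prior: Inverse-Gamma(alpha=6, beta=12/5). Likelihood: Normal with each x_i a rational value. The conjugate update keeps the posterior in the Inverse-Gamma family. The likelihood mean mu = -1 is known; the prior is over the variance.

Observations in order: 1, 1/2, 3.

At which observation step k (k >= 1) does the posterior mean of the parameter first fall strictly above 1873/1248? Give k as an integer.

obs 1: x=1 → posterior Inverse-Gamma(13/2, 22/5)
obs 2: x=1/2 → posterior Inverse-Gamma(7, 221/40)
obs 3: x=3 → posterior Inverse-Gamma(15/2, 541/40)

k = 3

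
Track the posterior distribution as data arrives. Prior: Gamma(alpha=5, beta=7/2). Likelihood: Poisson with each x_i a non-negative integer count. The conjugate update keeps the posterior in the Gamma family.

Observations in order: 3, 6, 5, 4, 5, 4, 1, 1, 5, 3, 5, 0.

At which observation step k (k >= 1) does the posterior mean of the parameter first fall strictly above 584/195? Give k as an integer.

k = 4

obs 1: x=3 → posterior Gamma(8, 9/2)
obs 2: x=6 → posterior Gamma(14, 11/2)
obs 3: x=5 → posterior Gamma(19, 13/2)
obs 4: x=4 → posterior Gamma(23, 15/2)
obs 5: x=5 → posterior Gamma(28, 17/2)
obs 6: x=4 → posterior Gamma(32, 19/2)
obs 7: x=1 → posterior Gamma(33, 21/2)
obs 8: x=1 → posterior Gamma(34, 23/2)
obs 9: x=5 → posterior Gamma(39, 25/2)
obs 10: x=3 → posterior Gamma(42, 27/2)
obs 11: x=5 → posterior Gamma(47, 29/2)
obs 12: x=0 → posterior Gamma(47, 31/2)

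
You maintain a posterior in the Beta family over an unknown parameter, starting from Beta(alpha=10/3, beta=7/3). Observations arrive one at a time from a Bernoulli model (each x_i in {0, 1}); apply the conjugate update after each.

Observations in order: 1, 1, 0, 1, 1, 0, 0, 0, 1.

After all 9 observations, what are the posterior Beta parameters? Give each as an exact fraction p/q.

alpha=25/3, beta=19/3

obs 1: x=1 → posterior Beta(13/3, 7/3)
obs 2: x=1 → posterior Beta(16/3, 7/3)
obs 3: x=0 → posterior Beta(16/3, 10/3)
obs 4: x=1 → posterior Beta(19/3, 10/3)
obs 5: x=1 → posterior Beta(22/3, 10/3)
obs 6: x=0 → posterior Beta(22/3, 13/3)
obs 7: x=0 → posterior Beta(22/3, 16/3)
obs 8: x=0 → posterior Beta(22/3, 19/3)
obs 9: x=1 → posterior Beta(25/3, 19/3)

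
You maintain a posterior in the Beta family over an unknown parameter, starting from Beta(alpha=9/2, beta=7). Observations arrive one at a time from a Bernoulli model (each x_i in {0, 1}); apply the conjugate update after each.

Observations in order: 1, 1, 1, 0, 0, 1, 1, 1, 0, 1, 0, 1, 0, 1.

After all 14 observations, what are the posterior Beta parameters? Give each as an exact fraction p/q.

obs 1: x=1 → posterior Beta(11/2, 7)
obs 2: x=1 → posterior Beta(13/2, 7)
obs 3: x=1 → posterior Beta(15/2, 7)
obs 4: x=0 → posterior Beta(15/2, 8)
obs 5: x=0 → posterior Beta(15/2, 9)
obs 6: x=1 → posterior Beta(17/2, 9)
obs 7: x=1 → posterior Beta(19/2, 9)
obs 8: x=1 → posterior Beta(21/2, 9)
obs 9: x=0 → posterior Beta(21/2, 10)
obs 10: x=1 → posterior Beta(23/2, 10)
obs 11: x=0 → posterior Beta(23/2, 11)
obs 12: x=1 → posterior Beta(25/2, 11)
obs 13: x=0 → posterior Beta(25/2, 12)
obs 14: x=1 → posterior Beta(27/2, 12)

alpha=27/2, beta=12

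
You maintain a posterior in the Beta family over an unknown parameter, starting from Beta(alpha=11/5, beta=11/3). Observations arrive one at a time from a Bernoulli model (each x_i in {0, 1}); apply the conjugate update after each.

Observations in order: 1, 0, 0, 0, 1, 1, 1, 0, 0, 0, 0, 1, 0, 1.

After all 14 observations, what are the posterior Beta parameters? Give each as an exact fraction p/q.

obs 1: x=1 → posterior Beta(16/5, 11/3)
obs 2: x=0 → posterior Beta(16/5, 14/3)
obs 3: x=0 → posterior Beta(16/5, 17/3)
obs 4: x=0 → posterior Beta(16/5, 20/3)
obs 5: x=1 → posterior Beta(21/5, 20/3)
obs 6: x=1 → posterior Beta(26/5, 20/3)
obs 7: x=1 → posterior Beta(31/5, 20/3)
obs 8: x=0 → posterior Beta(31/5, 23/3)
obs 9: x=0 → posterior Beta(31/5, 26/3)
obs 10: x=0 → posterior Beta(31/5, 29/3)
obs 11: x=0 → posterior Beta(31/5, 32/3)
obs 12: x=1 → posterior Beta(36/5, 32/3)
obs 13: x=0 → posterior Beta(36/5, 35/3)
obs 14: x=1 → posterior Beta(41/5, 35/3)

alpha=41/5, beta=35/3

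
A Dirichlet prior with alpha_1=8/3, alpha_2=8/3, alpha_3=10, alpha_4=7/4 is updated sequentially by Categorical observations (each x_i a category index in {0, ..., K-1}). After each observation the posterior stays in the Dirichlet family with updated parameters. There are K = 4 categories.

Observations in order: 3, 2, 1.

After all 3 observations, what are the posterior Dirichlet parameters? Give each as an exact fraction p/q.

alpha_1=8/3, alpha_2=11/3, alpha_3=11, alpha_4=11/4

obs 1: x=3 → posterior Dirichlet(8/3, 8/3, 10, 11/4)
obs 2: x=2 → posterior Dirichlet(8/3, 8/3, 11, 11/4)
obs 3: x=1 → posterior Dirichlet(8/3, 11/3, 11, 11/4)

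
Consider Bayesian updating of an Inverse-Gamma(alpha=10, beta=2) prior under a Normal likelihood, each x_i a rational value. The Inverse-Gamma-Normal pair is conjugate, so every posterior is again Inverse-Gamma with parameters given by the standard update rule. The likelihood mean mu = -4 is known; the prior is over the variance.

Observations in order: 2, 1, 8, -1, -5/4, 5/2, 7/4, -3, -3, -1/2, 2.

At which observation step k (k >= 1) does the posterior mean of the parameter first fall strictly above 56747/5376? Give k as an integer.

obs 1: x=2 → posterior Inverse-Gamma(21/2, 20)
obs 2: x=1 → posterior Inverse-Gamma(11, 65/2)
obs 3: x=8 → posterior Inverse-Gamma(23/2, 209/2)
obs 4: x=-1 → posterior Inverse-Gamma(12, 109)
obs 5: x=-5/4 → posterior Inverse-Gamma(25/2, 3609/32)
obs 6: x=5/2 → posterior Inverse-Gamma(13, 4285/32)
obs 7: x=7/4 → posterior Inverse-Gamma(27/2, 2407/16)
obs 8: x=-3 → posterior Inverse-Gamma(14, 2415/16)
obs 9: x=-3 → posterior Inverse-Gamma(29/2, 2423/16)
obs 10: x=-1/2 → posterior Inverse-Gamma(15, 2521/16)
obs 11: x=2 → posterior Inverse-Gamma(31/2, 2809/16)

k = 6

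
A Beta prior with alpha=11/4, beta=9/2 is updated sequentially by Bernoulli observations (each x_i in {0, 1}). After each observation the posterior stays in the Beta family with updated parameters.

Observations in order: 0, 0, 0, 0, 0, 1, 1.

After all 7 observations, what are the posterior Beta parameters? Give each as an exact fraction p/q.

alpha=19/4, beta=19/2

obs 1: x=0 → posterior Beta(11/4, 11/2)
obs 2: x=0 → posterior Beta(11/4, 13/2)
obs 3: x=0 → posterior Beta(11/4, 15/2)
obs 4: x=0 → posterior Beta(11/4, 17/2)
obs 5: x=0 → posterior Beta(11/4, 19/2)
obs 6: x=1 → posterior Beta(15/4, 19/2)
obs 7: x=1 → posterior Beta(19/4, 19/2)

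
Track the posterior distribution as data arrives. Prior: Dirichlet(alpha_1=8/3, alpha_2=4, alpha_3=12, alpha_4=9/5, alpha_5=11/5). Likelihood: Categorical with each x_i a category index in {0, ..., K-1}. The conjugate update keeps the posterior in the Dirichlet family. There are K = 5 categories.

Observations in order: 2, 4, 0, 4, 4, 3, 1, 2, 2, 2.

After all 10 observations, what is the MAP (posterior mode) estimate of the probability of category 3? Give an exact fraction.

obs 1: x=2 → posterior Dirichlet(8/3, 4, 13, 9/5, 11/5)
obs 2: x=4 → posterior Dirichlet(8/3, 4, 13, 9/5, 16/5)
obs 3: x=0 → posterior Dirichlet(11/3, 4, 13, 9/5, 16/5)
obs 4: x=4 → posterior Dirichlet(11/3, 4, 13, 9/5, 21/5)
obs 5: x=4 → posterior Dirichlet(11/3, 4, 13, 9/5, 26/5)
obs 6: x=3 → posterior Dirichlet(11/3, 4, 13, 14/5, 26/5)
obs 7: x=1 → posterior Dirichlet(11/3, 5, 13, 14/5, 26/5)
obs 8: x=2 → posterior Dirichlet(11/3, 5, 14, 14/5, 26/5)
obs 9: x=2 → posterior Dirichlet(11/3, 5, 15, 14/5, 26/5)
obs 10: x=2 → posterior Dirichlet(11/3, 5, 16, 14/5, 26/5)

27/415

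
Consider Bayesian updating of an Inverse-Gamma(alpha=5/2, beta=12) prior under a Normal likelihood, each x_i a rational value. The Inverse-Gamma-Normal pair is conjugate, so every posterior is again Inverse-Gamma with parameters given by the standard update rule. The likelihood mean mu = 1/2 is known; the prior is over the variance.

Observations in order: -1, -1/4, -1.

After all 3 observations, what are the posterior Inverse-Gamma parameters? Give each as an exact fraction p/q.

obs 1: x=-1 → posterior Inverse-Gamma(3, 105/8)
obs 2: x=-1/4 → posterior Inverse-Gamma(7/2, 429/32)
obs 3: x=-1 → posterior Inverse-Gamma(4, 465/32)

alpha=4, beta=465/32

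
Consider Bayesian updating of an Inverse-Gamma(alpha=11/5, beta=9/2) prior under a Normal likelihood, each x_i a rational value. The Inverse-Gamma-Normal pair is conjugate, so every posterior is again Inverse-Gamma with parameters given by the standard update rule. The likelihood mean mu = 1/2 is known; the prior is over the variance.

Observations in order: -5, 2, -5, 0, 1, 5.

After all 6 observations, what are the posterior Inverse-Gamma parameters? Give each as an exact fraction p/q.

obs 1: x=-5 → posterior Inverse-Gamma(27/10, 157/8)
obs 2: x=2 → posterior Inverse-Gamma(16/5, 83/4)
obs 3: x=-5 → posterior Inverse-Gamma(37/10, 287/8)
obs 4: x=0 → posterior Inverse-Gamma(21/5, 36)
obs 5: x=1 → posterior Inverse-Gamma(47/10, 289/8)
obs 6: x=5 → posterior Inverse-Gamma(26/5, 185/4)

alpha=26/5, beta=185/4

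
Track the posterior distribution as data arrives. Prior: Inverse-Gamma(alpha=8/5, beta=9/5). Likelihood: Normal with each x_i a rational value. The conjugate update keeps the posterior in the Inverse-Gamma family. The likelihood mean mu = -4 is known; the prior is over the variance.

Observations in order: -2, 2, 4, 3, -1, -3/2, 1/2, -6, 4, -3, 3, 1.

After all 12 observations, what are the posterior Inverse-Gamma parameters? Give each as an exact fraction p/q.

obs 1: x=-2 → posterior Inverse-Gamma(21/10, 19/5)
obs 2: x=2 → posterior Inverse-Gamma(13/5, 109/5)
obs 3: x=4 → posterior Inverse-Gamma(31/10, 269/5)
obs 4: x=3 → posterior Inverse-Gamma(18/5, 783/10)
obs 5: x=-1 → posterior Inverse-Gamma(41/10, 414/5)
obs 6: x=-3/2 → posterior Inverse-Gamma(23/5, 3437/40)
obs 7: x=1/2 → posterior Inverse-Gamma(51/10, 1921/20)
obs 8: x=-6 → posterior Inverse-Gamma(28/5, 1961/20)
obs 9: x=4 → posterior Inverse-Gamma(61/10, 2601/20)
obs 10: x=-3 → posterior Inverse-Gamma(33/5, 2611/20)
obs 11: x=3 → posterior Inverse-Gamma(71/10, 3101/20)
obs 12: x=1 → posterior Inverse-Gamma(38/5, 3351/20)

alpha=38/5, beta=3351/20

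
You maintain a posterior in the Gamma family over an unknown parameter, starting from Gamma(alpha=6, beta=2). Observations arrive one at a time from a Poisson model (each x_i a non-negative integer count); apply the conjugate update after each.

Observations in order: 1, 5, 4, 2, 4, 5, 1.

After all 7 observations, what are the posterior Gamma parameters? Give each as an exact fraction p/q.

obs 1: x=1 → posterior Gamma(7, 3)
obs 2: x=5 → posterior Gamma(12, 4)
obs 3: x=4 → posterior Gamma(16, 5)
obs 4: x=2 → posterior Gamma(18, 6)
obs 5: x=4 → posterior Gamma(22, 7)
obs 6: x=5 → posterior Gamma(27, 8)
obs 7: x=1 → posterior Gamma(28, 9)

alpha=28, beta=9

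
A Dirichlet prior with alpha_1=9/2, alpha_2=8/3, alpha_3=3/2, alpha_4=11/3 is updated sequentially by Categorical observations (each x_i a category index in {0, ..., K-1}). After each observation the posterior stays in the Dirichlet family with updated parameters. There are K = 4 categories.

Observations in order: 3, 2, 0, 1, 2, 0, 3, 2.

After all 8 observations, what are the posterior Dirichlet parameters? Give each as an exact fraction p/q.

alpha_1=13/2, alpha_2=11/3, alpha_3=9/2, alpha_4=17/3

obs 1: x=3 → posterior Dirichlet(9/2, 8/3, 3/2, 14/3)
obs 2: x=2 → posterior Dirichlet(9/2, 8/3, 5/2, 14/3)
obs 3: x=0 → posterior Dirichlet(11/2, 8/3, 5/2, 14/3)
obs 4: x=1 → posterior Dirichlet(11/2, 11/3, 5/2, 14/3)
obs 5: x=2 → posterior Dirichlet(11/2, 11/3, 7/2, 14/3)
obs 6: x=0 → posterior Dirichlet(13/2, 11/3, 7/2, 14/3)
obs 7: x=3 → posterior Dirichlet(13/2, 11/3, 7/2, 17/3)
obs 8: x=2 → posterior Dirichlet(13/2, 11/3, 9/2, 17/3)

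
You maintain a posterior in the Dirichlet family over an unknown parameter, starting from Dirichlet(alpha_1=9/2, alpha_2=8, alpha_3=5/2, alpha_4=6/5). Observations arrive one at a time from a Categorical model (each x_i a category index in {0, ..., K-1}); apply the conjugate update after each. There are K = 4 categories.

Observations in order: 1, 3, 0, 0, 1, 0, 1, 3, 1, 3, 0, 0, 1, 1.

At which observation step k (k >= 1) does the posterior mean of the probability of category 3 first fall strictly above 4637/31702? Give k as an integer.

obs 1: x=1 → posterior Dirichlet(9/2, 9, 5/2, 6/5)
obs 2: x=3 → posterior Dirichlet(9/2, 9, 5/2, 11/5)
obs 3: x=0 → posterior Dirichlet(11/2, 9, 5/2, 11/5)
obs 4: x=0 → posterior Dirichlet(13/2, 9, 5/2, 11/5)
obs 5: x=1 → posterior Dirichlet(13/2, 10, 5/2, 11/5)
obs 6: x=0 → posterior Dirichlet(15/2, 10, 5/2, 11/5)
obs 7: x=1 → posterior Dirichlet(15/2, 11, 5/2, 11/5)
obs 8: x=3 → posterior Dirichlet(15/2, 11, 5/2, 16/5)
obs 9: x=1 → posterior Dirichlet(15/2, 12, 5/2, 16/5)
obs 10: x=3 → posterior Dirichlet(15/2, 12, 5/2, 21/5)
obs 11: x=0 → posterior Dirichlet(17/2, 12, 5/2, 21/5)
obs 12: x=0 → posterior Dirichlet(19/2, 12, 5/2, 21/5)
obs 13: x=1 → posterior Dirichlet(19/2, 13, 5/2, 21/5)
obs 14: x=1 → posterior Dirichlet(19/2, 14, 5/2, 21/5)

k = 10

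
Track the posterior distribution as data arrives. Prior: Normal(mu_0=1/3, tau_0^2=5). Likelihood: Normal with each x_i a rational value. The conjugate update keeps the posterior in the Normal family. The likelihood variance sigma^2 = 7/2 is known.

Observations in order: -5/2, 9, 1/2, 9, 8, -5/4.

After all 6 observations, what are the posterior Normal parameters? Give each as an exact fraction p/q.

obs 1: x=-5/2 → posterior Normal(-4/3, 35/17)
obs 2: x=9 → posterior Normal(202/81, 35/27)
obs 3: x=1/2 → posterior Normal(217/111, 35/37)
obs 4: x=9 → posterior Normal(487/141, 35/47)
obs 5: x=8 → posterior Normal(727/171, 35/57)
obs 6: x=-5/4 → posterior Normal(1379/402, 35/67)

mu_0=1379/402, tau_0^2=35/67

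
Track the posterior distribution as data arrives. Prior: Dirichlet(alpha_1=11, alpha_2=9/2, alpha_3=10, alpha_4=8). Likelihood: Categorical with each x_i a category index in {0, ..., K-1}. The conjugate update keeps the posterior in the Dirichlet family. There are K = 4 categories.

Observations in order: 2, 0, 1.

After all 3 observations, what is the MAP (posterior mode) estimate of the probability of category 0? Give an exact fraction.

obs 1: x=2 → posterior Dirichlet(11, 9/2, 11, 8)
obs 2: x=0 → posterior Dirichlet(12, 9/2, 11, 8)
obs 3: x=1 → posterior Dirichlet(12, 11/2, 11, 8)

22/65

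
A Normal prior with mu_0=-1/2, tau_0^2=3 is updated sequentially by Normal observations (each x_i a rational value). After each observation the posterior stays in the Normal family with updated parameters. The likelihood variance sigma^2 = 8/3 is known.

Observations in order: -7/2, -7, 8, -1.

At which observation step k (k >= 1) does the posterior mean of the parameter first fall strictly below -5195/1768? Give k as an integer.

obs 1: x=-7/2 → posterior Normal(-71/34, 24/17)
obs 2: x=-7 → posterior Normal(-197/52, 12/13)
obs 3: x=8 → posterior Normal(-53/70, 24/35)
obs 4: x=-1 → posterior Normal(-71/88, 6/11)

k = 2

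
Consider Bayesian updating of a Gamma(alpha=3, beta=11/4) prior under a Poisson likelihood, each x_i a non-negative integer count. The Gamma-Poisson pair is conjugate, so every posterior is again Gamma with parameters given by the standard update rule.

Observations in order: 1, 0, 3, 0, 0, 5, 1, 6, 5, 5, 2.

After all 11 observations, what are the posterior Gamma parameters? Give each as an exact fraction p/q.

alpha=31, beta=55/4

obs 1: x=1 → posterior Gamma(4, 15/4)
obs 2: x=0 → posterior Gamma(4, 19/4)
obs 3: x=3 → posterior Gamma(7, 23/4)
obs 4: x=0 → posterior Gamma(7, 27/4)
obs 5: x=0 → posterior Gamma(7, 31/4)
obs 6: x=5 → posterior Gamma(12, 35/4)
obs 7: x=1 → posterior Gamma(13, 39/4)
obs 8: x=6 → posterior Gamma(19, 43/4)
obs 9: x=5 → posterior Gamma(24, 47/4)
obs 10: x=5 → posterior Gamma(29, 51/4)
obs 11: x=2 → posterior Gamma(31, 55/4)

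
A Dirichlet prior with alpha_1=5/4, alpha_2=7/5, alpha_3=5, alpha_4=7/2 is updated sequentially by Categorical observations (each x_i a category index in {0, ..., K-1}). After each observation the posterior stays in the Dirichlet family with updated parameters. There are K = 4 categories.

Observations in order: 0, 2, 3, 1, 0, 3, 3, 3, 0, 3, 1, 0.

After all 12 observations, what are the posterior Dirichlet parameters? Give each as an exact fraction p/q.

obs 1: x=0 → posterior Dirichlet(9/4, 7/5, 5, 7/2)
obs 2: x=2 → posterior Dirichlet(9/4, 7/5, 6, 7/2)
obs 3: x=3 → posterior Dirichlet(9/4, 7/5, 6, 9/2)
obs 4: x=1 → posterior Dirichlet(9/4, 12/5, 6, 9/2)
obs 5: x=0 → posterior Dirichlet(13/4, 12/5, 6, 9/2)
obs 6: x=3 → posterior Dirichlet(13/4, 12/5, 6, 11/2)
obs 7: x=3 → posterior Dirichlet(13/4, 12/5, 6, 13/2)
obs 8: x=3 → posterior Dirichlet(13/4, 12/5, 6, 15/2)
obs 9: x=0 → posterior Dirichlet(17/4, 12/5, 6, 15/2)
obs 10: x=3 → posterior Dirichlet(17/4, 12/5, 6, 17/2)
obs 11: x=1 → posterior Dirichlet(17/4, 17/5, 6, 17/2)
obs 12: x=0 → posterior Dirichlet(21/4, 17/5, 6, 17/2)

alpha_1=21/4, alpha_2=17/5, alpha_3=6, alpha_4=17/2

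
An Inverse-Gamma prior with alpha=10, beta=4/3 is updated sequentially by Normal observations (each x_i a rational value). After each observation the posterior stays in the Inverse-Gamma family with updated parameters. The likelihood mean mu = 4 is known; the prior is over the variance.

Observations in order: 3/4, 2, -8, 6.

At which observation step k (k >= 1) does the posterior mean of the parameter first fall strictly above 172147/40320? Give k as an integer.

k = 3

obs 1: x=3/4 → posterior Inverse-Gamma(21/2, 635/96)
obs 2: x=2 → posterior Inverse-Gamma(11, 827/96)
obs 3: x=-8 → posterior Inverse-Gamma(23/2, 7739/96)
obs 4: x=6 → posterior Inverse-Gamma(12, 7931/96)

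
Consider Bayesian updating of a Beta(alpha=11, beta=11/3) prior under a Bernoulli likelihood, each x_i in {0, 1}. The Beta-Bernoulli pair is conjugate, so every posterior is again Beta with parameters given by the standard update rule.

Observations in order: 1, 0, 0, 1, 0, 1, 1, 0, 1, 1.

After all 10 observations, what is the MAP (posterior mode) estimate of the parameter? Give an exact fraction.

obs 1: x=1 → posterior Beta(12, 11/3)
obs 2: x=0 → posterior Beta(12, 14/3)
obs 3: x=0 → posterior Beta(12, 17/3)
obs 4: x=1 → posterior Beta(13, 17/3)
obs 5: x=0 → posterior Beta(13, 20/3)
obs 6: x=1 → posterior Beta(14, 20/3)
obs 7: x=1 → posterior Beta(15, 20/3)
obs 8: x=0 → posterior Beta(15, 23/3)
obs 9: x=1 → posterior Beta(16, 23/3)
obs 10: x=1 → posterior Beta(17, 23/3)

12/17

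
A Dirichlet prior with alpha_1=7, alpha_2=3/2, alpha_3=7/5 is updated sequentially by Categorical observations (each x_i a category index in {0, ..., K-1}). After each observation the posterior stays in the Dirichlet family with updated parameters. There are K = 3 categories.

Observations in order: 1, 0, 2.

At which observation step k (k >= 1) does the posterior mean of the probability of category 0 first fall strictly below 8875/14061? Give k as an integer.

k = 3

obs 1: x=1 → posterior Dirichlet(7, 5/2, 7/5)
obs 2: x=0 → posterior Dirichlet(8, 5/2, 7/5)
obs 3: x=2 → posterior Dirichlet(8, 5/2, 12/5)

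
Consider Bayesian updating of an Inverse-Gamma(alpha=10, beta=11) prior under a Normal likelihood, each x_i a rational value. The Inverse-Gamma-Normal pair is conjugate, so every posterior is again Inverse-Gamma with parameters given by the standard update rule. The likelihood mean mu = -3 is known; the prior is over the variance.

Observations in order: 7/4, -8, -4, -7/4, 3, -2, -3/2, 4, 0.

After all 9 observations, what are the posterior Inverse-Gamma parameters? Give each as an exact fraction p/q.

obs 1: x=7/4 → posterior Inverse-Gamma(21/2, 713/32)
obs 2: x=-8 → posterior Inverse-Gamma(11, 1113/32)
obs 3: x=-4 → posterior Inverse-Gamma(23/2, 1129/32)
obs 4: x=-7/4 → posterior Inverse-Gamma(12, 577/16)
obs 5: x=3 → posterior Inverse-Gamma(25/2, 865/16)
obs 6: x=-2 → posterior Inverse-Gamma(13, 873/16)
obs 7: x=-3/2 → posterior Inverse-Gamma(27/2, 891/16)
obs 8: x=4 → posterior Inverse-Gamma(14, 1283/16)
obs 9: x=0 → posterior Inverse-Gamma(29/2, 1355/16)

alpha=29/2, beta=1355/16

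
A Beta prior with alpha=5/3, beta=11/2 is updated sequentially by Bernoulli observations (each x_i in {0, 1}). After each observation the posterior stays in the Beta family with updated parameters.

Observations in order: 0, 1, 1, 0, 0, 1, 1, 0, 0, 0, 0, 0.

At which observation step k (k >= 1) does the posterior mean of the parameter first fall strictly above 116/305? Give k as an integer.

k = 7

obs 1: x=0 → posterior Beta(5/3, 13/2)
obs 2: x=1 → posterior Beta(8/3, 13/2)
obs 3: x=1 → posterior Beta(11/3, 13/2)
obs 4: x=0 → posterior Beta(11/3, 15/2)
obs 5: x=0 → posterior Beta(11/3, 17/2)
obs 6: x=1 → posterior Beta(14/3, 17/2)
obs 7: x=1 → posterior Beta(17/3, 17/2)
obs 8: x=0 → posterior Beta(17/3, 19/2)
obs 9: x=0 → posterior Beta(17/3, 21/2)
obs 10: x=0 → posterior Beta(17/3, 23/2)
obs 11: x=0 → posterior Beta(17/3, 25/2)
obs 12: x=0 → posterior Beta(17/3, 27/2)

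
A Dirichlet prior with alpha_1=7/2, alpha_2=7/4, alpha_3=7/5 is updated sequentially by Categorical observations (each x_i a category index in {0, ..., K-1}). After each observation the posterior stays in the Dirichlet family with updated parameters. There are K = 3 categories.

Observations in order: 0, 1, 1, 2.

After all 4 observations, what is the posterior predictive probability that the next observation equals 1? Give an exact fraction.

obs 1: x=0 → posterior Dirichlet(9/2, 7/4, 7/5)
obs 2: x=1 → posterior Dirichlet(9/2, 11/4, 7/5)
obs 3: x=1 → posterior Dirichlet(9/2, 15/4, 7/5)
obs 4: x=2 → posterior Dirichlet(9/2, 15/4, 12/5)

25/71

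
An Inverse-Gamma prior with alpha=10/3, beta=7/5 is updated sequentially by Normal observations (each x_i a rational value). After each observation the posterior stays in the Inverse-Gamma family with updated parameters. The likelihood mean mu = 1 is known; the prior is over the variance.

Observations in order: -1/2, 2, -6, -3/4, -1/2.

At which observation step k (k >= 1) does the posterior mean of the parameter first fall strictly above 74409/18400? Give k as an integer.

k = 3

obs 1: x=-1/2 → posterior Inverse-Gamma(23/6, 101/40)
obs 2: x=2 → posterior Inverse-Gamma(13/3, 121/40)
obs 3: x=-6 → posterior Inverse-Gamma(29/6, 1101/40)
obs 4: x=-3/4 → posterior Inverse-Gamma(16/3, 4649/160)
obs 5: x=-1/2 → posterior Inverse-Gamma(35/6, 4829/160)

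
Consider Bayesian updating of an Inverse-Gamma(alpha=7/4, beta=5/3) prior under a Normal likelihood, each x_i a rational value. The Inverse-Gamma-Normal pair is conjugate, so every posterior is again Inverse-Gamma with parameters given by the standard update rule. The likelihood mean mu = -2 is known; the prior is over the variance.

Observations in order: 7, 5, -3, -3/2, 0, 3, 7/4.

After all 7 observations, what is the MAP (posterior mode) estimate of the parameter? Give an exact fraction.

obs 1: x=7 → posterior Inverse-Gamma(9/4, 253/6)
obs 2: x=5 → posterior Inverse-Gamma(11/4, 200/3)
obs 3: x=-3 → posterior Inverse-Gamma(13/4, 403/6)
obs 4: x=-3/2 → posterior Inverse-Gamma(15/4, 1615/24)
obs 5: x=0 → posterior Inverse-Gamma(17/4, 1663/24)
obs 6: x=3 → posterior Inverse-Gamma(19/4, 1963/24)
obs 7: x=7/4 → posterior Inverse-Gamma(21/4, 8527/96)

8527/600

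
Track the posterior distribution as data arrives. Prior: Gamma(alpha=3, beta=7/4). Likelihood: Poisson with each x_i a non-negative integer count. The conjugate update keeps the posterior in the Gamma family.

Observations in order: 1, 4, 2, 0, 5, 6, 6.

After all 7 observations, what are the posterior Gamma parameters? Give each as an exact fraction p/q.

obs 1: x=1 → posterior Gamma(4, 11/4)
obs 2: x=4 → posterior Gamma(8, 15/4)
obs 3: x=2 → posterior Gamma(10, 19/4)
obs 4: x=0 → posterior Gamma(10, 23/4)
obs 5: x=5 → posterior Gamma(15, 27/4)
obs 6: x=6 → posterior Gamma(21, 31/4)
obs 7: x=6 → posterior Gamma(27, 35/4)

alpha=27, beta=35/4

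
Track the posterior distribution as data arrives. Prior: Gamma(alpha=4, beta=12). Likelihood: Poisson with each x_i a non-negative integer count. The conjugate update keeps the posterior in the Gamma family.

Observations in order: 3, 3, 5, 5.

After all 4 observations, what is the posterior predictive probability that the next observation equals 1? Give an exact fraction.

24178516392292583494123520/69091933913008732880827217

obs 1: x=3 → posterior Gamma(7, 13)
obs 2: x=3 → posterior Gamma(10, 14)
obs 3: x=5 → posterior Gamma(15, 15)
obs 4: x=5 → posterior Gamma(20, 16)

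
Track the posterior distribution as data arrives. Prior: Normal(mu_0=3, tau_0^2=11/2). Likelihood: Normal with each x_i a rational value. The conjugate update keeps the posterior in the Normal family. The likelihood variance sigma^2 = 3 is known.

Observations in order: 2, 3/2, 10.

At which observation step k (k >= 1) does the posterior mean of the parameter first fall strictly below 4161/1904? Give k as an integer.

obs 1: x=2 → posterior Normal(40/17, 33/17)
obs 2: x=3/2 → posterior Normal(113/56, 33/28)
obs 3: x=10 → posterior Normal(111/26, 11/13)

k = 2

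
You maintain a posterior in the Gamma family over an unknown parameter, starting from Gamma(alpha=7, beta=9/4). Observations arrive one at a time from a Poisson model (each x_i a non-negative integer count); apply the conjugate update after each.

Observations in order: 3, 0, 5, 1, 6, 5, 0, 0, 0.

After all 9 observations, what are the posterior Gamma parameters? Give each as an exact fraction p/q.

alpha=27, beta=45/4

obs 1: x=3 → posterior Gamma(10, 13/4)
obs 2: x=0 → posterior Gamma(10, 17/4)
obs 3: x=5 → posterior Gamma(15, 21/4)
obs 4: x=1 → posterior Gamma(16, 25/4)
obs 5: x=6 → posterior Gamma(22, 29/4)
obs 6: x=5 → posterior Gamma(27, 33/4)
obs 7: x=0 → posterior Gamma(27, 37/4)
obs 8: x=0 → posterior Gamma(27, 41/4)
obs 9: x=0 → posterior Gamma(27, 45/4)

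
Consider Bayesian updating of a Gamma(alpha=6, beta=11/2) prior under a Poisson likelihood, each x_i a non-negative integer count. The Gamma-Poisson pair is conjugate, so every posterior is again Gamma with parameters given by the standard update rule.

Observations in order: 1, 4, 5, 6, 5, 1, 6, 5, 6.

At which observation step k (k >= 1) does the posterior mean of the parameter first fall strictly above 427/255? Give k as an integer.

k = 3

obs 1: x=1 → posterior Gamma(7, 13/2)
obs 2: x=4 → posterior Gamma(11, 15/2)
obs 3: x=5 → posterior Gamma(16, 17/2)
obs 4: x=6 → posterior Gamma(22, 19/2)
obs 5: x=5 → posterior Gamma(27, 21/2)
obs 6: x=1 → posterior Gamma(28, 23/2)
obs 7: x=6 → posterior Gamma(34, 25/2)
obs 8: x=5 → posterior Gamma(39, 27/2)
obs 9: x=6 → posterior Gamma(45, 29/2)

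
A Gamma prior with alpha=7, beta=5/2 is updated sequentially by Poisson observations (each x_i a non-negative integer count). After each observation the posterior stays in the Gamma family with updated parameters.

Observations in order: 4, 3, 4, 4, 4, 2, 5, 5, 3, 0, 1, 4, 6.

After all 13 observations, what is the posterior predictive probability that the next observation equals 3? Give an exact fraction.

obs 1: x=4 → posterior Gamma(11, 7/2)
obs 2: x=3 → posterior Gamma(14, 9/2)
obs 3: x=4 → posterior Gamma(18, 11/2)
obs 4: x=4 → posterior Gamma(22, 13/2)
obs 5: x=4 → posterior Gamma(26, 15/2)
obs 6: x=2 → posterior Gamma(28, 17/2)
obs 7: x=5 → posterior Gamma(33, 19/2)
obs 8: x=5 → posterior Gamma(38, 21/2)
obs 9: x=3 → posterior Gamma(41, 23/2)
obs 10: x=0 → posterior Gamma(41, 25/2)
obs 11: x=1 → posterior Gamma(42, 27/2)
obs 12: x=4 → posterior Gamma(46, 29/2)
obs 13: x=6 → posterior Gamma(52, 31/2)

7837495051123875091637940844791316926872947650242364683394761172105102988060100128/36645798042417009634893735507813168928287529221777554743521911125293077094899214873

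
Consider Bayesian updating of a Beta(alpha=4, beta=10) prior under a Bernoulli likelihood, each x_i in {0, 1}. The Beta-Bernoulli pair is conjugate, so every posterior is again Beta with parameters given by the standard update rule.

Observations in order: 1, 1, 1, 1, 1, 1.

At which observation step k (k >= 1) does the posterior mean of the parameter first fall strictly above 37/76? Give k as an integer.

k = 6

obs 1: x=1 → posterior Beta(5, 10)
obs 2: x=1 → posterior Beta(6, 10)
obs 3: x=1 → posterior Beta(7, 10)
obs 4: x=1 → posterior Beta(8, 10)
obs 5: x=1 → posterior Beta(9, 10)
obs 6: x=1 → posterior Beta(10, 10)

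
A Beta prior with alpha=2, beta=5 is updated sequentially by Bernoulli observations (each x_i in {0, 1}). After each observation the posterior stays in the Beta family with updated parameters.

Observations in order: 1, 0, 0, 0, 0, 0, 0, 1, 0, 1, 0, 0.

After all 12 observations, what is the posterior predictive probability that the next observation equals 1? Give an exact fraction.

5/19

obs 1: x=1 → posterior Beta(3, 5)
obs 2: x=0 → posterior Beta(3, 6)
obs 3: x=0 → posterior Beta(3, 7)
obs 4: x=0 → posterior Beta(3, 8)
obs 5: x=0 → posterior Beta(3, 9)
obs 6: x=0 → posterior Beta(3, 10)
obs 7: x=0 → posterior Beta(3, 11)
obs 8: x=1 → posterior Beta(4, 11)
obs 9: x=0 → posterior Beta(4, 12)
obs 10: x=1 → posterior Beta(5, 12)
obs 11: x=0 → posterior Beta(5, 13)
obs 12: x=0 → posterior Beta(5, 14)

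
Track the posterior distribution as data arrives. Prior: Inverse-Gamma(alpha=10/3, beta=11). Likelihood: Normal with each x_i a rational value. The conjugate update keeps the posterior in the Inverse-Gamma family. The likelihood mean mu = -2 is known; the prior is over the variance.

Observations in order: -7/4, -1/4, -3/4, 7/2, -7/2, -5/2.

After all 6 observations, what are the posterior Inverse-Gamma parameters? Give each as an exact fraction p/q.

obs 1: x=-7/4 → posterior Inverse-Gamma(23/6, 353/32)
obs 2: x=-1/4 → posterior Inverse-Gamma(13/3, 201/16)
obs 3: x=-3/4 → posterior Inverse-Gamma(29/6, 427/32)
obs 4: x=7/2 → posterior Inverse-Gamma(16/3, 911/32)
obs 5: x=-7/2 → posterior Inverse-Gamma(35/6, 947/32)
obs 6: x=-5/2 → posterior Inverse-Gamma(19/3, 951/32)

alpha=19/3, beta=951/32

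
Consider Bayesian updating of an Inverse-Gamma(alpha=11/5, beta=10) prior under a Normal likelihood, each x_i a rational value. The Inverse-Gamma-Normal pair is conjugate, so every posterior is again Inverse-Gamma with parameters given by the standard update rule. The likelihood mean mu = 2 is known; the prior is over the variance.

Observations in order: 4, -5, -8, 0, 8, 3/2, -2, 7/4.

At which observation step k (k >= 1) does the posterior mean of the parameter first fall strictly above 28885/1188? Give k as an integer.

k = 3

obs 1: x=4 → posterior Inverse-Gamma(27/10, 12)
obs 2: x=-5 → posterior Inverse-Gamma(16/5, 73/2)
obs 3: x=-8 → posterior Inverse-Gamma(37/10, 173/2)
obs 4: x=0 → posterior Inverse-Gamma(21/5, 177/2)
obs 5: x=8 → posterior Inverse-Gamma(47/10, 213/2)
obs 6: x=3/2 → posterior Inverse-Gamma(26/5, 853/8)
obs 7: x=-2 → posterior Inverse-Gamma(57/10, 917/8)
obs 8: x=7/4 → posterior Inverse-Gamma(31/5, 3669/32)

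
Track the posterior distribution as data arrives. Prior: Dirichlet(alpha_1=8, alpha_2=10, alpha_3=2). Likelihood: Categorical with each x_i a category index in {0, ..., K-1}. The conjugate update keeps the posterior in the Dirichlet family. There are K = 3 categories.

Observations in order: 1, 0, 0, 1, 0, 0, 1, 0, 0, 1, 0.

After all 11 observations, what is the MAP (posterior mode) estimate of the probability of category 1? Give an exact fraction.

13/28

obs 1: x=1 → posterior Dirichlet(8, 11, 2)
obs 2: x=0 → posterior Dirichlet(9, 11, 2)
obs 3: x=0 → posterior Dirichlet(10, 11, 2)
obs 4: x=1 → posterior Dirichlet(10, 12, 2)
obs 5: x=0 → posterior Dirichlet(11, 12, 2)
obs 6: x=0 → posterior Dirichlet(12, 12, 2)
obs 7: x=1 → posterior Dirichlet(12, 13, 2)
obs 8: x=0 → posterior Dirichlet(13, 13, 2)
obs 9: x=0 → posterior Dirichlet(14, 13, 2)
obs 10: x=1 → posterior Dirichlet(14, 14, 2)
obs 11: x=0 → posterior Dirichlet(15, 14, 2)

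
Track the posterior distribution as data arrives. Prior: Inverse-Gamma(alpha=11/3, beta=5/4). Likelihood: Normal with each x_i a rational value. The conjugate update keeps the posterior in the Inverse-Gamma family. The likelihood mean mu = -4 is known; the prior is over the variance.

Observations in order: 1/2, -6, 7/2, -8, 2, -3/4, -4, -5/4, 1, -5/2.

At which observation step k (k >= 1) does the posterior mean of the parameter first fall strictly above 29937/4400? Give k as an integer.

k = 3

obs 1: x=1/2 → posterior Inverse-Gamma(25/6, 91/8)
obs 2: x=-6 → posterior Inverse-Gamma(14/3, 107/8)
obs 3: x=7/2 → posterior Inverse-Gamma(31/6, 83/2)
obs 4: x=-8 → posterior Inverse-Gamma(17/3, 99/2)
obs 5: x=2 → posterior Inverse-Gamma(37/6, 135/2)
obs 6: x=-3/4 → posterior Inverse-Gamma(20/3, 2329/32)
obs 7: x=-4 → posterior Inverse-Gamma(43/6, 2329/32)
obs 8: x=-5/4 → posterior Inverse-Gamma(23/3, 1225/16)
obs 9: x=1 → posterior Inverse-Gamma(49/6, 1425/16)
obs 10: x=-5/2 → posterior Inverse-Gamma(26/3, 1443/16)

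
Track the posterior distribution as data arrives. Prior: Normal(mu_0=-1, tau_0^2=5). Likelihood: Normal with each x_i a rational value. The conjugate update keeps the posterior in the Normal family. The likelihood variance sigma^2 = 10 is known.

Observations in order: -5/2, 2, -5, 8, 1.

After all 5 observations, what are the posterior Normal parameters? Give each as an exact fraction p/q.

obs 1: x=-5/2 → posterior Normal(-3/2, 10/3)
obs 2: x=2 → posterior Normal(-5/8, 5/2)
obs 3: x=-5 → posterior Normal(-3/2, 2)
obs 4: x=8 → posterior Normal(1/12, 5/3)
obs 5: x=1 → posterior Normal(3/14, 10/7)

mu_0=3/14, tau_0^2=10/7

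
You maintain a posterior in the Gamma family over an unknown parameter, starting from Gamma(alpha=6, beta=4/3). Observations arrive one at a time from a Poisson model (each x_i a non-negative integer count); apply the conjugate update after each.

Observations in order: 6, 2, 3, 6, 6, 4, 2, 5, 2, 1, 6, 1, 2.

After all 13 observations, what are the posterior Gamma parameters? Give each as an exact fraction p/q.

alpha=52, beta=43/3

obs 1: x=6 → posterior Gamma(12, 7/3)
obs 2: x=2 → posterior Gamma(14, 10/3)
obs 3: x=3 → posterior Gamma(17, 13/3)
obs 4: x=6 → posterior Gamma(23, 16/3)
obs 5: x=6 → posterior Gamma(29, 19/3)
obs 6: x=4 → posterior Gamma(33, 22/3)
obs 7: x=2 → posterior Gamma(35, 25/3)
obs 8: x=5 → posterior Gamma(40, 28/3)
obs 9: x=2 → posterior Gamma(42, 31/3)
obs 10: x=1 → posterior Gamma(43, 34/3)
obs 11: x=6 → posterior Gamma(49, 37/3)
obs 12: x=1 → posterior Gamma(50, 40/3)
obs 13: x=2 → posterior Gamma(52, 43/3)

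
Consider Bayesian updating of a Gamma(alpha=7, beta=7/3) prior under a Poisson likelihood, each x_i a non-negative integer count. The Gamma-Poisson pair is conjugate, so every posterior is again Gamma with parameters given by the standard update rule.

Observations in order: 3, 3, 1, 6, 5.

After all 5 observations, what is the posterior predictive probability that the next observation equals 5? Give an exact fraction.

20982401537654184913412091309417327230976/173472347597680709441192448139190673828125

obs 1: x=3 → posterior Gamma(10, 10/3)
obs 2: x=3 → posterior Gamma(13, 13/3)
obs 3: x=1 → posterior Gamma(14, 16/3)
obs 4: x=6 → posterior Gamma(20, 19/3)
obs 5: x=5 → posterior Gamma(25, 22/3)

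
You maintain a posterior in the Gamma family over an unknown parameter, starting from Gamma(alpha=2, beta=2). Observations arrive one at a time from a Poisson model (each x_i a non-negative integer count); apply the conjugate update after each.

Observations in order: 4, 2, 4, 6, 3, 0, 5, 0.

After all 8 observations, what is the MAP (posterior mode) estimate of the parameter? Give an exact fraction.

obs 1: x=4 → posterior Gamma(6, 3)
obs 2: x=2 → posterior Gamma(8, 4)
obs 3: x=4 → posterior Gamma(12, 5)
obs 4: x=6 → posterior Gamma(18, 6)
obs 5: x=3 → posterior Gamma(21, 7)
obs 6: x=0 → posterior Gamma(21, 8)
obs 7: x=5 → posterior Gamma(26, 9)
obs 8: x=0 → posterior Gamma(26, 10)

5/2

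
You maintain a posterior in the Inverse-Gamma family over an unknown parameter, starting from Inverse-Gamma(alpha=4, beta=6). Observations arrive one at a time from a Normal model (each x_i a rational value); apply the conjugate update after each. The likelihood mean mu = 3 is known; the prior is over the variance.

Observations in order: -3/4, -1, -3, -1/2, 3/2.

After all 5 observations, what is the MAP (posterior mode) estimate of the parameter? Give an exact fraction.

1481/240

obs 1: x=-3/4 → posterior Inverse-Gamma(9/2, 417/32)
obs 2: x=-1 → posterior Inverse-Gamma(5, 673/32)
obs 3: x=-3 → posterior Inverse-Gamma(11/2, 1249/32)
obs 4: x=-1/2 → posterior Inverse-Gamma(6, 1445/32)
obs 5: x=3/2 → posterior Inverse-Gamma(13/2, 1481/32)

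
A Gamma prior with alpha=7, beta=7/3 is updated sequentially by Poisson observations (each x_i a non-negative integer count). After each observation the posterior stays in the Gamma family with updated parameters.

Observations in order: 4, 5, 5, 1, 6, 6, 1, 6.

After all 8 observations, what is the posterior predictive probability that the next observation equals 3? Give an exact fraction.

4661691866565841328543134020679047227321511780855527071335540383817/24270143818756646910938690328635932139549939061012471930088572583936

obs 1: x=4 → posterior Gamma(11, 10/3)
obs 2: x=5 → posterior Gamma(16, 13/3)
obs 3: x=5 → posterior Gamma(21, 16/3)
obs 4: x=1 → posterior Gamma(22, 19/3)
obs 5: x=6 → posterior Gamma(28, 22/3)
obs 6: x=6 → posterior Gamma(34, 25/3)
obs 7: x=1 → posterior Gamma(35, 28/3)
obs 8: x=6 → posterior Gamma(41, 31/3)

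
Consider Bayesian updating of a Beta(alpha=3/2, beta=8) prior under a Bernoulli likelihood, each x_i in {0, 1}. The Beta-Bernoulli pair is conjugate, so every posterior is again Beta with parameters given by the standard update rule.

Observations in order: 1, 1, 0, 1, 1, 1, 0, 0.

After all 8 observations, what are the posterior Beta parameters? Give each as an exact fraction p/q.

obs 1: x=1 → posterior Beta(5/2, 8)
obs 2: x=1 → posterior Beta(7/2, 8)
obs 3: x=0 → posterior Beta(7/2, 9)
obs 4: x=1 → posterior Beta(9/2, 9)
obs 5: x=1 → posterior Beta(11/2, 9)
obs 6: x=1 → posterior Beta(13/2, 9)
obs 7: x=0 → posterior Beta(13/2, 10)
obs 8: x=0 → posterior Beta(13/2, 11)

alpha=13/2, beta=11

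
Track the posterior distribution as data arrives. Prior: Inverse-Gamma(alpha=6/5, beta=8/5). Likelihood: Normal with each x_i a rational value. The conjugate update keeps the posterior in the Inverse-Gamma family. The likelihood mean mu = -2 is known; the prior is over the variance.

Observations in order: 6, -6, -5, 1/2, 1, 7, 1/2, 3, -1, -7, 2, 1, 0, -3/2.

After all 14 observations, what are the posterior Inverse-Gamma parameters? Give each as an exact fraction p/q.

obs 1: x=6 → posterior Inverse-Gamma(17/10, 168/5)
obs 2: x=-6 → posterior Inverse-Gamma(11/5, 208/5)
obs 3: x=-5 → posterior Inverse-Gamma(27/10, 461/10)
obs 4: x=1/2 → posterior Inverse-Gamma(16/5, 1969/40)
obs 5: x=1 → posterior Inverse-Gamma(37/10, 2149/40)
obs 6: x=7 → posterior Inverse-Gamma(21/5, 3769/40)
obs 7: x=1/2 → posterior Inverse-Gamma(47/10, 1947/20)
obs 8: x=3 → posterior Inverse-Gamma(26/5, 2197/20)
obs 9: x=-1 → posterior Inverse-Gamma(57/10, 2207/20)
obs 10: x=-7 → posterior Inverse-Gamma(31/5, 2457/20)
obs 11: x=2 → posterior Inverse-Gamma(67/10, 2617/20)
obs 12: x=1 → posterior Inverse-Gamma(36/5, 2707/20)
obs 13: x=0 → posterior Inverse-Gamma(77/10, 2747/20)
obs 14: x=-3/2 → posterior Inverse-Gamma(41/5, 5499/40)

alpha=41/5, beta=5499/40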